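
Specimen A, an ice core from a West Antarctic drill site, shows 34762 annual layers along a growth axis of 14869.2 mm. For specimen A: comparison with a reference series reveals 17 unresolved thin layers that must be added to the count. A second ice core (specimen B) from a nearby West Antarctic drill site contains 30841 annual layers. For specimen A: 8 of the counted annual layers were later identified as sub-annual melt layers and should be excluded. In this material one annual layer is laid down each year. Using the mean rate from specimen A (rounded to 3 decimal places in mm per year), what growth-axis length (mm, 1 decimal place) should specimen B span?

Specimen A: after corrections the count is 34762 − 8 + 17 = 34771 annual layers.
A: 14869.2 mm over 34771 years gives 14869.2 / 34771 ≈ 0.428 mm/year.
Length of B = 0.428 × 30841 = 13199.9 mm.

13199.9 mm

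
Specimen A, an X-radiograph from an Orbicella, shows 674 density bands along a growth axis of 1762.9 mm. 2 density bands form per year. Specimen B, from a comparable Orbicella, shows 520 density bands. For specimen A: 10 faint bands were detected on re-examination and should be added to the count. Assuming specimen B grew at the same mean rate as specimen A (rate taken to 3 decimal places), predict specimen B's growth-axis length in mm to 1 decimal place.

1340.3 mm

Specimen A: correcting the raw count gives 674 + 10 = 684 true density bands.
Specimen A: with 2 density bands per year, 684 / 2 = 342 years.
A: 1762.9 mm over 342 years gives 1762.9 / 342 ≈ 5.155 mm/year.
Specimen B: dividing by 2 density bands per year: 520 / 2 = 260 years. For B, 5.155 mm/year × 260 years = 1340.3 mm.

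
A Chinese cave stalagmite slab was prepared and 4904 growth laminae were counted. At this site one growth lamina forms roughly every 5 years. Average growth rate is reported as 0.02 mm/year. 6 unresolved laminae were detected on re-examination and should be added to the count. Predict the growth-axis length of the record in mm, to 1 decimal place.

True growth lamina count = 4904 + 6 = 4910.
Multiplying by 5 years per growth lamina: 4910 × 5 = 24550 years.
Length ≈ 0.02 × 24550 = 491.0 mm.

491.0 mm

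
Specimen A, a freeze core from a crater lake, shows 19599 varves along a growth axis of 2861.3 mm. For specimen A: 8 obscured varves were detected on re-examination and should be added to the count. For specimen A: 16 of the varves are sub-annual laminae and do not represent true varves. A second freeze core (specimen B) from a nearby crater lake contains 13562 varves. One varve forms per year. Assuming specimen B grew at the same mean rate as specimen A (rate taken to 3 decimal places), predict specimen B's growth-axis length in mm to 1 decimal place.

Specimen A: adjusted count: 19599 − 16 + 8 = 19591 varves.
A: Extension rate ≈ 2861.3 / 19591 = 0.146 mm/year.
B's length ≈ 0.146 × 13562 = 1980.1 mm.

1980.1 mm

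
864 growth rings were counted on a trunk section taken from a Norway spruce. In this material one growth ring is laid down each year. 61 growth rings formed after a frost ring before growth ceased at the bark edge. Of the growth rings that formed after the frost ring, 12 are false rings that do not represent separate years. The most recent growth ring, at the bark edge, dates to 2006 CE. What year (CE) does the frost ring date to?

61 growth rings post-date the frost ring.
Removing the 12 false growth rings leaves 61 − 12 = 49 true growth rings beyond the frost ring.
Counting back 49 years from 2006 CE places the frost ring in 2006 − 49 = 1957 CE.

1957 CE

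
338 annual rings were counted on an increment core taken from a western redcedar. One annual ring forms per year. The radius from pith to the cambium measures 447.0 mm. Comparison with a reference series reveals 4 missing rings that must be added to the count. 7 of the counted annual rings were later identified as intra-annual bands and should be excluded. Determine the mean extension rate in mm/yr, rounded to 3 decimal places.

1.334 mm/yr

Adjusted count: 338 − 7 + 4 = 335 annual rings.
Extension rate ≈ 447.0 / 335 = 1.334 mm/yr.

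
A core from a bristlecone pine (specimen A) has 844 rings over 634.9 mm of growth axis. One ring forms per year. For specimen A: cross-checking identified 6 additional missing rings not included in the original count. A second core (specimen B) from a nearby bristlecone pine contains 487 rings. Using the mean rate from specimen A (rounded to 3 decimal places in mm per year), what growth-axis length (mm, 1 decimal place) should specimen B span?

Specimen A: after corrections the count is 844 + 6 = 850 rings.
A: Mean rate = 634.9 mm / 850 years ≈ 0.747 mm per year.
For B, 0.747 mm/year × 487 years = 363.8 mm.

363.8 mm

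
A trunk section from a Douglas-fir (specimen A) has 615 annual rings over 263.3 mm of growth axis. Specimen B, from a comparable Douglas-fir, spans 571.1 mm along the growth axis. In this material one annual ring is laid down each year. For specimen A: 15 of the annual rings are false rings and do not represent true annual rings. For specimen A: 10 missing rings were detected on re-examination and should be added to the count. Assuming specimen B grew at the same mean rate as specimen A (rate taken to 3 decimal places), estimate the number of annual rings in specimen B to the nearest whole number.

1322 annual rings

Specimen A: correcting the raw count gives 615 − 15 + 10 = 610 true annual rings.
A: Extension rate ≈ 263.3 / 610 = 0.432 mm/year.
Specimen B: 571.1 mm / 0.432 mm per year = 1321.99 years ≈ 1322 annual rings.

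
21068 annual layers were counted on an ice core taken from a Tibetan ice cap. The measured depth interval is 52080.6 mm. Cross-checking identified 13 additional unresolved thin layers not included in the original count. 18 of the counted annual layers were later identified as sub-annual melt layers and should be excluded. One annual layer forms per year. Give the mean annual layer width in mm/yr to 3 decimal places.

True annual layer count = 21068 − 18 + 13 = 21063.
Mean rate = 52080.6 mm / 21063 years ≈ 2.473 mm/yr.

2.473 mm/yr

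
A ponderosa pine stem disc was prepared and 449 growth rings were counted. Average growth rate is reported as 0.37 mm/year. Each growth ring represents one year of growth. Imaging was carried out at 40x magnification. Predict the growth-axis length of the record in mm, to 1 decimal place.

The record spans 449 years at 0.37 mm per year.
Predicted length = 0.37 mm/year × 449 years = 166.1 mm.

166.1 mm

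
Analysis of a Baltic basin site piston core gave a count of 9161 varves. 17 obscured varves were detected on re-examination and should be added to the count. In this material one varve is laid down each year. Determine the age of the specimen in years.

9178 years

After corrections the count is 9161 + 17 = 9178 varves.
At one varve per year, that is 9178 years.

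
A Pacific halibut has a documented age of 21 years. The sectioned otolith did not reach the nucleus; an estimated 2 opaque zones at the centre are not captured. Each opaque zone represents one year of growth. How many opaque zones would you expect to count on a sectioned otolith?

One opaque zone per year gives 21 opaque zones over 21 years.
Subtracting the 2 opaque zones not captured gives 21 − 2 = 19 opaque zones in the record.

19 opaque zones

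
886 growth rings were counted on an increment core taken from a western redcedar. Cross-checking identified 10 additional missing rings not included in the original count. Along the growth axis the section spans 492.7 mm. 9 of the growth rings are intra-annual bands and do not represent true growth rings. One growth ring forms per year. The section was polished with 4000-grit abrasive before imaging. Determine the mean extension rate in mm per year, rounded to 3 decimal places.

0.555 mm per year

Correcting the raw count gives 886 − 9 + 10 = 887 true growth rings.
492.7 mm over 887 years gives 492.7 / 887 ≈ 0.555 mm per year.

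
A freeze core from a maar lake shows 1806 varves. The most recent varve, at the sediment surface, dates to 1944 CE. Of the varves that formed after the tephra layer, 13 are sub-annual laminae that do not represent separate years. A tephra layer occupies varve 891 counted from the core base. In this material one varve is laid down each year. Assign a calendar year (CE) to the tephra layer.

1806 − 891 = 915 varves lie beyond the tephra layer toward the sediment surface.
915 − 13 false = 902 true varves after the tephra layer.
The varve at the sediment surface is 1944 CE, so the tephra layer dates to 1944 − 902 = 1042 CE.

1042 CE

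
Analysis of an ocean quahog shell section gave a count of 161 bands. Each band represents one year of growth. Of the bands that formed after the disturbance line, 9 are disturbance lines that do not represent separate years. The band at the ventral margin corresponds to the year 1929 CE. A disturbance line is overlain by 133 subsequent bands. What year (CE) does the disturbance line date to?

133 bands formed after the disturbance line.
Removing the 9 false bands leaves 133 − 9 = 124 true bands beyond the disturbance line.
1929 − 124 = 1805 CE.

1805 CE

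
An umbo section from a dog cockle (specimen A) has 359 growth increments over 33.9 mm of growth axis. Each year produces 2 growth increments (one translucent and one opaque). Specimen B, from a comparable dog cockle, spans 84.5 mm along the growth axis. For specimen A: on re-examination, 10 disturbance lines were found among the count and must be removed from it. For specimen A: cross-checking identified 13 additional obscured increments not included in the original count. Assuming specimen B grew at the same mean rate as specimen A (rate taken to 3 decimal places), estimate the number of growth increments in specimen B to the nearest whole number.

Specimen A: adjusted count: 359 − 10 + 13 = 362 growth increments.
Specimen A: dividing by 2 growth increments per year: 362 / 2 = 181 years.
A: Mean rate = 33.9 mm / 181 years ≈ 0.187 mm/year.
B spans 84.5 / 0.187 = 451.87 years; at 2 growth increments per year that is 451.87 × 2 ≈ 904 growth increments.

904 growth increments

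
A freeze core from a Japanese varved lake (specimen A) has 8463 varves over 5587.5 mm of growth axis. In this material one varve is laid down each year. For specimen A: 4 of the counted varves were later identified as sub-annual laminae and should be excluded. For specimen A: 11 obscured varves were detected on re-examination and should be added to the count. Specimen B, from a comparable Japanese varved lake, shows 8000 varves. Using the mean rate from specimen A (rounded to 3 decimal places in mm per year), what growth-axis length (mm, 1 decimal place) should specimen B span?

Specimen A: correcting the raw count gives 8463 − 4 + 11 = 8470 true varves.
A: Extension rate ≈ 5587.5 / 8470 = 0.660 mm/yr.
B's length ≈ 0.660 × 8000 = 5280.0 mm.

5280.0 mm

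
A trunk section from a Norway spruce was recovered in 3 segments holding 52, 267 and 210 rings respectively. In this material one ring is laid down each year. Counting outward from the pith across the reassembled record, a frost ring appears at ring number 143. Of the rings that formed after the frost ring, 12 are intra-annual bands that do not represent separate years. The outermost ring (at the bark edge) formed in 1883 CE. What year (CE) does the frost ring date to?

1509 CE

Total rings = 52 + 267 + 210 = 529.
The frost ring sits at ring 143 from the pith, so 529 − 143 = 386 rings formed after it.
Removing the 12 false rings leaves 386 − 12 = 374 true rings beyond the frost ring.
The ring at the bark edge is 1883 CE, so the frost ring dates to 1883 − 374 = 1509 CE.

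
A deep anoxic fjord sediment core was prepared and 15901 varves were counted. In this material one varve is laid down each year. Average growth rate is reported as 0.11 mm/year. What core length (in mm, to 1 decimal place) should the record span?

1749.1 mm

15901 years of growth are recorded.
15901 years at 0.11 mm/year gives 0.11 × 15901 = 1749.1 mm.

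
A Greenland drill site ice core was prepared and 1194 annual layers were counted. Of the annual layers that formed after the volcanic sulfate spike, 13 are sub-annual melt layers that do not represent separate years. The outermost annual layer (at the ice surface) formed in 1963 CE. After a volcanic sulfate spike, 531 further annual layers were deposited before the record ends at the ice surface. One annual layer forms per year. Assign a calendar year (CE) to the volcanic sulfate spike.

531 annual layers post-date the volcanic sulfate spike.
531 − 13 false = 518 true annual layers after the volcanic sulfate spike.
The annual layer at the ice surface is 1963 CE, so the volcanic sulfate spike dates to 1963 − 518 = 1445 CE.

1445 CE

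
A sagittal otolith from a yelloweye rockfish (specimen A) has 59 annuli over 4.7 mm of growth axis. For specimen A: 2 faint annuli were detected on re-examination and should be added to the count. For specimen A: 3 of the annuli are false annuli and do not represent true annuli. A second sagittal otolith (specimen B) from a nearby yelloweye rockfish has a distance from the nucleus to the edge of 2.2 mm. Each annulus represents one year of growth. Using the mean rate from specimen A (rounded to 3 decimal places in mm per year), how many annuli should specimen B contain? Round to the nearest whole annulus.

Specimen A: correcting the raw count gives 59 − 3 + 2 = 58 true annuli.
A: 4.7 mm over 58 years gives 4.7 / 58 ≈ 0.081 mm/year.
For B, 2.2 / 0.081 = 27.16 years ≈ 27 annuli.

27 annuli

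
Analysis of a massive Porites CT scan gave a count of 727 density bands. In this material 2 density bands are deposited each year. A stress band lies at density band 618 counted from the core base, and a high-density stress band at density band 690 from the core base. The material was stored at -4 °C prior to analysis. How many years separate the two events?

690 − 618 = 72 density bands lie between the two events.
Dividing by 2 density bands per year: 72 / 2 = 36 years.

36 yr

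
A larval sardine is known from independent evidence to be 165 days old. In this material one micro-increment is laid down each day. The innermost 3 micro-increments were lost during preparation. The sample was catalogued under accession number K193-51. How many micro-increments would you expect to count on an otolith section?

One micro-increment per day gives 165 micro-increments over 165 days.
165 − 3 missed = 162 micro-increments expected in the prepared section.

162 micro-increments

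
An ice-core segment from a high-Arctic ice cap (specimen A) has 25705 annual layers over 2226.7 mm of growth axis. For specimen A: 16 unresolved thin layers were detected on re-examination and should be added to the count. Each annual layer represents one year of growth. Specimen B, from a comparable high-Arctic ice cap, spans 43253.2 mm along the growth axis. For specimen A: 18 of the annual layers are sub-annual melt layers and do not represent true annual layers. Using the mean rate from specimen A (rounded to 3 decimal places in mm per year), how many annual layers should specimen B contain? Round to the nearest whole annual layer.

Specimen A: adjusted count: 25705 − 18 + 16 = 25703 annual layers.
A: 2226.7 mm over 25703 years gives 2226.7 / 25703 ≈ 0.087 mm/yr.
For B, 43253.2 / 0.087 = 497163.22 years ≈ 497163 annual layers.

497163 annual layers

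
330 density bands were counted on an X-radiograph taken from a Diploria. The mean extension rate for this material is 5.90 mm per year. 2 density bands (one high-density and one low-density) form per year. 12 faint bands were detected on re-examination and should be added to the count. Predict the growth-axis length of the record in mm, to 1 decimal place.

1008.9 mm

Adjusted count: 330 + 12 = 342 density bands.
342 density bands at 2 per year is 342 / 2 = 171 years.
171 years at 5.90 mm/year gives 5.90 × 171 = 1008.9 mm.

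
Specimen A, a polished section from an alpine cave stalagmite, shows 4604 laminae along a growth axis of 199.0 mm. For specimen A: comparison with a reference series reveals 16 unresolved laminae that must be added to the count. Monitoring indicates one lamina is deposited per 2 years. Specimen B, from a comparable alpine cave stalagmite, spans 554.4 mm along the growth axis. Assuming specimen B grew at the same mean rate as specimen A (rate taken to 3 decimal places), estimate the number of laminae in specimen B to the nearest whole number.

Specimen A: correcting the raw count gives 4604 + 16 = 4620 true laminae.
Specimen A: at 2 years per lamina, 4620 × 2 = 9240 years.
A: Extension rate ≈ 199.0 / 9240 = 0.022 mm/yr.
Specimen B: 554.4 mm / 0.022 mm per year = 25200.00 years; at 2 years per lamina that is 25200.00 / 2 ≈ 12600 laminae.

12600 laminae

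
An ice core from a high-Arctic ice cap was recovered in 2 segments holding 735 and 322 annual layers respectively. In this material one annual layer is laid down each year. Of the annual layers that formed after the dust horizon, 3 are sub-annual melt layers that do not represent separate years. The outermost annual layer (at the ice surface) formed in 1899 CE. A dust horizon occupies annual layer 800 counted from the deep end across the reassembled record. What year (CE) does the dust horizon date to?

1645 CE

Total annual layers = 735 + 322 = 1057.
1057 − 800 = 257 annual layers lie beyond the dust horizon toward the ice surface.
Excluding 3 false annual layers: 257 − 3 = 254.
The annual layer at the ice surface is 1899 CE, so the dust horizon dates to 1899 − 254 = 1645 CE.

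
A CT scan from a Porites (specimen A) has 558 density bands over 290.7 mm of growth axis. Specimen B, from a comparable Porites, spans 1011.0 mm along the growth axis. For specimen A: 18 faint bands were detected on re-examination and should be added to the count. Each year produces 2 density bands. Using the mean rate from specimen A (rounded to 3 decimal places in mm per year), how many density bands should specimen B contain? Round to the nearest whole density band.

2004 density bands

Specimen A: correcting the raw count gives 558 + 18 = 576 true density bands.
Specimen A: 576 density bands at 2 per year is 576 / 2 = 288 years.
A: 290.7 mm over 288 years gives 290.7 / 288 ≈ 1.009 mm/yr.
B spans 1011.0 / 1.009 = 1001.98 years; at 2 density bands per year that is 1001.98 × 2 ≈ 2004 density bands.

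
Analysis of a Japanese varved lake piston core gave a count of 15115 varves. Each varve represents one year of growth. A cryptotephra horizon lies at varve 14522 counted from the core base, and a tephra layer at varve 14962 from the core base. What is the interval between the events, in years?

440 years

Separation: 14962 − 14522 = 440 varves.
At one varve per year, 440 years elapsed between them.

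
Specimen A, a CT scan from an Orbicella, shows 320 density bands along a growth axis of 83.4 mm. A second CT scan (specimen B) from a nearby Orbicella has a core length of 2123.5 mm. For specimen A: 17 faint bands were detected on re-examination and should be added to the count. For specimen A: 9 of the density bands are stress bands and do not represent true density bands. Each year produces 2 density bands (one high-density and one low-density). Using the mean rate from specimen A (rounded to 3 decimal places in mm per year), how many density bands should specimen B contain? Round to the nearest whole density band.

8344 density bands

Specimen A: correcting the raw count gives 320 − 9 + 17 = 328 true density bands.
Specimen A: dividing by 2 density bands per year: 328 / 2 = 164 years.
A: Mean rate = 83.4 mm / 164 years ≈ 0.509 mm/yr.
For B, 2123.5 / 0.509 = 4171.91 years; at 2 density bands per year that is 4171.91 × 2 ≈ 8344 density bands.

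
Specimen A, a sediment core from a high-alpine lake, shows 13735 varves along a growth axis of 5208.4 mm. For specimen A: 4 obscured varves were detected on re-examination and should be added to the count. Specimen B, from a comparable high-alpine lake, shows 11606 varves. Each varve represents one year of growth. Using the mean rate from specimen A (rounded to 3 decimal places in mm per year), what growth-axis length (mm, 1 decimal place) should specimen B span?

4398.7 mm

Specimen A: correcting the raw count gives 13735 + 4 = 13739 true varves.
A: 5208.4 mm over 13739 years gives 5208.4 / 13739 ≈ 0.379 mm per year.
For B, 0.379 mm/year × 11606 years = 4398.7 mm.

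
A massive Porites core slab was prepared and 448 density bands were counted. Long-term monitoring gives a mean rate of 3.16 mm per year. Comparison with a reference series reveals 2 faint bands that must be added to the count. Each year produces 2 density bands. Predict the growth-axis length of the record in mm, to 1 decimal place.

Adjusted count: 448 + 2 = 450 density bands.
450 density bands at 2 per year is 450 / 2 = 225 years.
225 years at 3.16 mm/year gives 3.16 × 225 = 711.0 mm.

711.0 mm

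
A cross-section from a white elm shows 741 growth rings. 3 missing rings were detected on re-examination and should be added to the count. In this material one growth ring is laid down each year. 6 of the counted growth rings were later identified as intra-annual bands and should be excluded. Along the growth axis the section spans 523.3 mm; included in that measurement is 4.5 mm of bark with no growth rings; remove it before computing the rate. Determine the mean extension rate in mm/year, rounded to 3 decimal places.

0.703 mm/year

Adjusted count: 741 − 6 + 3 = 738 growth rings.
Net length = 523.3 − 4.5 = 518.8 mm.
Mean rate = 518.8 mm / 738 years ≈ 0.703 mm/year.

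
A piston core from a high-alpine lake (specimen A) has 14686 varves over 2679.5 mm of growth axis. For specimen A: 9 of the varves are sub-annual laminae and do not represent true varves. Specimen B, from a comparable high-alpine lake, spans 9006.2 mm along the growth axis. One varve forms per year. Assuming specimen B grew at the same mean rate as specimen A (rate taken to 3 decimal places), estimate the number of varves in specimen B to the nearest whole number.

49214 varves

Specimen A: after corrections the count is 14686 − 9 = 14677 varves.
A: 2679.5 mm over 14677 years gives 2679.5 / 14677 ≈ 0.183 mm per year.
Specimen B: 9006.2 mm / 0.183 mm per year = 49214.21 years ≈ 49214 varves.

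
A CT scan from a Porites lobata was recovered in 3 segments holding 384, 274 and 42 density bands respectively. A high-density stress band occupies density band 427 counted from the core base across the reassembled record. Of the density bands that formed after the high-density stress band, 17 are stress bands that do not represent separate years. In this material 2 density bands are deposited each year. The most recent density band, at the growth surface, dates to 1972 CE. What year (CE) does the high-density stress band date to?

1844 CE

Total density bands = 384 + 274 + 42 = 700.
700 − 427 = 273 density bands lie beyond the high-density stress band toward the growth surface.
273 − 17 false = 256 true density bands after the high-density stress band.
With 2 density bands per year, 256 / 2 = 128 years.
The density band at the growth surface is 1972 CE, so the high-density stress band dates to 1972 − 128 = 1844 CE.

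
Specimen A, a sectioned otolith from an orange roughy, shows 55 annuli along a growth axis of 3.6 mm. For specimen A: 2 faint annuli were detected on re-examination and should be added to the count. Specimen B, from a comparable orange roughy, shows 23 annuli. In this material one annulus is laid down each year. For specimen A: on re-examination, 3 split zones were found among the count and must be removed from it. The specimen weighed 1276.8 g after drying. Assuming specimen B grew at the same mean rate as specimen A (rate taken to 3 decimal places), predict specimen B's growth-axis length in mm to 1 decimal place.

Specimen A: correcting the raw count gives 55 − 3 + 2 = 54 true annuli.
A: Mean rate = 3.6 mm / 54 years ≈ 0.067 mm/year.
For B, 0.067 mm/year × 23 years = 1.5 mm.

1.5 mm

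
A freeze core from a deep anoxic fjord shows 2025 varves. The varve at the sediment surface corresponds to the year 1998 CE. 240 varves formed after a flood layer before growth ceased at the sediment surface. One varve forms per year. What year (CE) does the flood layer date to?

1758 CE

240 varves formed after the flood layer.
Counting back 240 years from 1998 CE places the flood layer in 1998 − 240 = 1758 CE.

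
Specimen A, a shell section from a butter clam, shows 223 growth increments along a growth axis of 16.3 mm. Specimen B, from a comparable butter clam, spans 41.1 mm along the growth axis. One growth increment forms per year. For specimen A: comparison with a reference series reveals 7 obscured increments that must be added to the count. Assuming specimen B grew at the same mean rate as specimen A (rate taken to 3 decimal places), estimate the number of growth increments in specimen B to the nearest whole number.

Specimen A: after corrections the count is 223 + 7 = 230 growth increments.
A: Extension rate ≈ 16.3 / 230 = 0.071 mm/year.
B spans 41.1 / 0.071 = 578.87 years ≈ 579 growth increments.

579 growth increments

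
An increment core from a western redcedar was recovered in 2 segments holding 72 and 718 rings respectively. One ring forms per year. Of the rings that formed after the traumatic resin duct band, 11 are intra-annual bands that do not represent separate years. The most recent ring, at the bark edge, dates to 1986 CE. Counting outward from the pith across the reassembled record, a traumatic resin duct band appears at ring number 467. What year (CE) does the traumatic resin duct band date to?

1674 CE

Total rings = 72 + 718 = 790.
Between ring 467 and the bark edge there are 790 − 467 = 323 rings.
Removing the 11 false rings leaves 323 − 11 = 312 true rings beyond the traumatic resin duct band.
Counting back 312 years from 1986 CE places the traumatic resin duct band in 1986 − 312 = 1674 CE.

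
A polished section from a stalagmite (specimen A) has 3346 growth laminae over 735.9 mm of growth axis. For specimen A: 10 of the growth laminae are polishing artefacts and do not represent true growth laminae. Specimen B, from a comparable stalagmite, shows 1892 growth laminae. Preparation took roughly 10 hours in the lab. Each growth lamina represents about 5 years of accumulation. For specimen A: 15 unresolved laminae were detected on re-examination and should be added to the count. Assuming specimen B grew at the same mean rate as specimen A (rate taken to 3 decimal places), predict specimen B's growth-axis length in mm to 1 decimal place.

416.2 mm

Specimen A: adjusted count: 3346 − 10 + 15 = 3351 growth laminae.
Specimen A: multiplying by 5 years per growth lamina: 3351 × 5 = 16755 years.
A: 735.9 mm over 16755 years gives 735.9 / 16755 ≈ 0.044 mm per year.
Specimen B: 1892 growth laminae at 5 years each span 1892 × 5 = 9460 years. For B, 0.044 mm/year × 9460 years = 416.2 mm.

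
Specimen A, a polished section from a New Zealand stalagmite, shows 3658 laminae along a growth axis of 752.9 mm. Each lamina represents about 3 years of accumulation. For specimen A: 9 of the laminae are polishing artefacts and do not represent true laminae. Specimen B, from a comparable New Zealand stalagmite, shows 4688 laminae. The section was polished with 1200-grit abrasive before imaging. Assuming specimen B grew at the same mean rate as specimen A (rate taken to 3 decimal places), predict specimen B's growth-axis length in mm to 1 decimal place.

970.4 mm

Specimen A: correcting the raw count gives 3658 − 9 = 3649 true laminae.
Specimen A: at 3 years per lamina, 3649 × 3 = 10947 years.
A: Mean rate = 752.9 mm / 10947 years ≈ 0.069 mm/year.
Specimen B: at 3 years per lamina, 4688 × 3 = 14064 years. B's length ≈ 0.069 × 14064 = 970.4 mm.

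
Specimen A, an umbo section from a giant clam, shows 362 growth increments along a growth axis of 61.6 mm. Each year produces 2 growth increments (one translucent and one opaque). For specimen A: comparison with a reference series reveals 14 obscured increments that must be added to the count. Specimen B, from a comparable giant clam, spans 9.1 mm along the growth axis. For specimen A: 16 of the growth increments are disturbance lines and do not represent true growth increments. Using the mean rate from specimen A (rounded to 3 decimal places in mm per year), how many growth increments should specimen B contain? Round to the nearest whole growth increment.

Specimen A: true growth increment count = 362 − 16 + 14 = 360.
Specimen A: with 2 growth increments per year, 360 / 2 = 180 years.
A: 61.6 mm over 180 years gives 61.6 / 180 ≈ 0.342 mm per year.
Specimen B: 9.1 mm / 0.342 mm per year = 26.61 years; at 2 growth increments per year that is 26.61 × 2 ≈ 53 growth increments.

53 growth increments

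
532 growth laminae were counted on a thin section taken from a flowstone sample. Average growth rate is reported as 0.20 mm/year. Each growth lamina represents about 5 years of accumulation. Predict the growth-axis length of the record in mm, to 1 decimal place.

532 growth laminae at 5 years each span 532 × 5 = 2660 years.
2660 years at 0.20 mm/year gives 0.20 × 2660 = 532.0 mm.

532.0 mm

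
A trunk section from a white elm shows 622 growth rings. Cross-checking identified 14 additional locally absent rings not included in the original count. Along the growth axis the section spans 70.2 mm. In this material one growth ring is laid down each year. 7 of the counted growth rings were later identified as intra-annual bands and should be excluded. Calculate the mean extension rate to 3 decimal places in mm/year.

Correcting the raw count gives 622 − 7 + 14 = 629 true growth rings.
Extension rate ≈ 70.2 / 629 = 0.112 mm/year.

0.112 mm/year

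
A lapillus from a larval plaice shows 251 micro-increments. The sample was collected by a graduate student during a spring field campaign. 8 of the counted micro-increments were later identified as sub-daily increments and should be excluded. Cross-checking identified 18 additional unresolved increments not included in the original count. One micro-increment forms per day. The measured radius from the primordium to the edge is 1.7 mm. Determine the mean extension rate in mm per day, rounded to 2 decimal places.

After corrections the count is 251 − 8 + 18 = 261 micro-increments.
Extension rate ≈ 1.7 / 261 = 0.01 mm per day.

0.01 mm per day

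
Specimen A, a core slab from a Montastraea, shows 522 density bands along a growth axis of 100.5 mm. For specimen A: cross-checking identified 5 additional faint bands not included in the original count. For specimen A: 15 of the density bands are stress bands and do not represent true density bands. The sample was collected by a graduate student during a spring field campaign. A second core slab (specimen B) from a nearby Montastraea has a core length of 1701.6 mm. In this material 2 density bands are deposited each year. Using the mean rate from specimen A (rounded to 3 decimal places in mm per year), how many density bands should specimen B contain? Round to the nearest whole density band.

Specimen A: correcting the raw count gives 522 − 15 + 5 = 512 true density bands.
Specimen A: 512 density bands at 2 per year is 512 / 2 = 256 years.
A: Extension rate ≈ 100.5 / 256 = 0.393 mm/yr.
For B, 1701.6 / 0.393 = 4329.77 years; at 2 density bands per year that is 4329.77 × 2 ≈ 8660 density bands.

8660 density bands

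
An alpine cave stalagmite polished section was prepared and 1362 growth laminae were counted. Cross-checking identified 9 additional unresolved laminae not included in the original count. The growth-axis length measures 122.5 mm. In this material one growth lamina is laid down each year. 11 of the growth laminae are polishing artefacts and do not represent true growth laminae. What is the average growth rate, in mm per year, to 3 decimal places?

Adjusted count: 1362 − 11 + 9 = 1360 growth laminae.
Extension rate ≈ 122.5 / 1360 = 0.090 mm per year.

0.090 mm per year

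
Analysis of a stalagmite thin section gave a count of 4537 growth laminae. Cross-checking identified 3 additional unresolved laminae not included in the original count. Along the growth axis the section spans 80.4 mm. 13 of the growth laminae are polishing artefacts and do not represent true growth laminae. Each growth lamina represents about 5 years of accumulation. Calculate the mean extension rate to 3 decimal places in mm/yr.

0.004 mm/yr

Adjusted count: 4537 − 13 + 3 = 4527 growth laminae.
4527 growth laminae at 5 years each span 4527 × 5 = 22635 years.
Extension rate ≈ 80.4 / 22635 = 0.004 mm/yr.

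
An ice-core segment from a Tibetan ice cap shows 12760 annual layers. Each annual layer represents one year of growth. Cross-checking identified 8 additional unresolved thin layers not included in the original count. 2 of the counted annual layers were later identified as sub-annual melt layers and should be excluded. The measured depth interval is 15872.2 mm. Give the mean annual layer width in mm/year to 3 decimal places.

1.243 mm/year

Adjusted count: 12760 − 2 + 8 = 12766 annual layers.
Extension rate ≈ 15872.2 / 12766 = 1.243 mm/year.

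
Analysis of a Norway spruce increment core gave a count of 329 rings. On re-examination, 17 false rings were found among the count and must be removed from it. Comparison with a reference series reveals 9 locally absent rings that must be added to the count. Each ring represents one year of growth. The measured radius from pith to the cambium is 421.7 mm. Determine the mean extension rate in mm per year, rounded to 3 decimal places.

1.314 mm per year

Adjusted count: 329 − 17 + 9 = 321 rings.
Extension rate ≈ 421.7 / 321 = 1.314 mm per year.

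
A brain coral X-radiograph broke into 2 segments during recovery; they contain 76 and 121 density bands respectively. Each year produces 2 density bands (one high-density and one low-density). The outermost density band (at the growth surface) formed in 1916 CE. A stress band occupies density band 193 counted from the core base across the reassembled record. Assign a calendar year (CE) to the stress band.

Total density bands = 76 + 121 = 197.
The stress band sits at density band 193 from the core base, so 197 − 193 = 4 density bands formed after it.
4 density bands at 2 per year is 4 / 2 = 2 years.
1916 − 2 = 1914 CE.

1914 CE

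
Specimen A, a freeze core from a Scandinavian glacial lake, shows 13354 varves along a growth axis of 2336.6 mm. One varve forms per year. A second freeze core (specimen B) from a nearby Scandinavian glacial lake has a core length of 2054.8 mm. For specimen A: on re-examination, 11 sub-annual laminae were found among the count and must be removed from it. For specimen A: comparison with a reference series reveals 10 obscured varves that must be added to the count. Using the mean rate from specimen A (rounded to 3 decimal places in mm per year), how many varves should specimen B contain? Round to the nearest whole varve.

Specimen A: true varve count = 13354 − 11 + 10 = 13353.
A: 2336.6 mm over 13353 years gives 2336.6 / 13353 ≈ 0.175 mm/yr.
B spans 2054.8 / 0.175 = 11741.71 years ≈ 11742 varves.

11742 varves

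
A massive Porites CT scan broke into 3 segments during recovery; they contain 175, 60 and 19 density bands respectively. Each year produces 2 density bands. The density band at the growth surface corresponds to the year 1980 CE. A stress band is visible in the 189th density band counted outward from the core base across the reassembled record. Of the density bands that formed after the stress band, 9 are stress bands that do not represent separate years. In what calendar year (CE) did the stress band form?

1952 CE

Total density bands = 175 + 60 + 19 = 254.
The stress band sits at density band 189 from the core base, so 254 − 189 = 65 density bands formed after it.
65 − 9 false = 56 true density bands after the stress band.
Dividing by 2 density bands per year: 56 / 2 = 28 years.
1980 − 28 = 1952 CE.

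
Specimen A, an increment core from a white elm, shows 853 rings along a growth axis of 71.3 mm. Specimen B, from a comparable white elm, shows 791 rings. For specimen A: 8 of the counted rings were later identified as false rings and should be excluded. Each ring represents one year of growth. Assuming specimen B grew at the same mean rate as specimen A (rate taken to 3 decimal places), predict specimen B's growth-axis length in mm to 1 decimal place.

Specimen A: true ring count = 853 − 8 = 845.
A: 71.3 mm over 845 years gives 71.3 / 845 ≈ 0.084 mm/yr.
B's length ≈ 0.084 × 791 = 66.4 mm.

66.4 mm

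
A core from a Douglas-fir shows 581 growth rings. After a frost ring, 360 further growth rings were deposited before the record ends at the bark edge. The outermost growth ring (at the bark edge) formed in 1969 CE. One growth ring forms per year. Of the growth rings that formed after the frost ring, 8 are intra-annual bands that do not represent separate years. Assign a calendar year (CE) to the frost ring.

1617 CE

360 growth rings formed after the frost ring.
Excluding 8 false growth rings: 360 − 8 = 352.
Counting back 352 years from 1969 CE places the frost ring in 1969 − 352 = 1617 CE.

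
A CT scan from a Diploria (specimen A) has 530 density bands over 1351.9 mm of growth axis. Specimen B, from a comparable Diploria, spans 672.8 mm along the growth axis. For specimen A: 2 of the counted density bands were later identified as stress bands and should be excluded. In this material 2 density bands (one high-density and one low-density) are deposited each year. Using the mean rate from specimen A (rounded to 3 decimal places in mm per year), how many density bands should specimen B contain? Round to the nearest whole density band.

Specimen A: correcting the raw count gives 530 − 2 = 528 true density bands.
Specimen A: dividing by 2 density bands per year: 528 / 2 = 264 years.
A: Mean rate = 1351.9 mm / 264 years ≈ 5.121 mm per year.
B spans 672.8 / 5.121 = 131.38 years; at 2 density bands per year that is 131.38 × 2 ≈ 263 density bands.

263 density bands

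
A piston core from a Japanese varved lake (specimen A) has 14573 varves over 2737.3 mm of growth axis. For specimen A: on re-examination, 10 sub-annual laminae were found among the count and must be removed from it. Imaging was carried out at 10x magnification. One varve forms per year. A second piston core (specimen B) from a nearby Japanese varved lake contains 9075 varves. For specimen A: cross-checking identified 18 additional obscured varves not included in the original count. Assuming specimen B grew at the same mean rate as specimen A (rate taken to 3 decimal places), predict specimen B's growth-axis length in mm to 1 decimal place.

Specimen A: after corrections the count is 14573 − 10 + 18 = 14581 varves.
A: Mean rate = 2737.3 mm / 14581 years ≈ 0.188 mm per year.
Length of B = 0.188 × 9075 = 1706.1 mm.

1706.1 mm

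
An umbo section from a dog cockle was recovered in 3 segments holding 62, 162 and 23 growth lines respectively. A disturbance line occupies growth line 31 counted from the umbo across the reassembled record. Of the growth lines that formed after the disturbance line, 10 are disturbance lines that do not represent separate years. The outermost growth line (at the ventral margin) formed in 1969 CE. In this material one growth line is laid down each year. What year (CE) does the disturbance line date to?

1763 CE

Total growth lines = 62 + 162 + 23 = 247.
Between growth line 31 and the ventral margin there are 247 − 31 = 216 growth lines.
Excluding 10 false growth lines: 216 − 10 = 206.
Counting back 206 years from 1969 CE places the disturbance line in 1969 − 206 = 1763 CE.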